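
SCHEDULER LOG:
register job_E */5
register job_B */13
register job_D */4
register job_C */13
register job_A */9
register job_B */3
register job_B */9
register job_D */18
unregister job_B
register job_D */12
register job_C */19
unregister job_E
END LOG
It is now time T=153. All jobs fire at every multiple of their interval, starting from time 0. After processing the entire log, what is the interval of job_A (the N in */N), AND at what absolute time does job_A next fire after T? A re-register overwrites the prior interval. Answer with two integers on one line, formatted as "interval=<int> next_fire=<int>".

Op 1: register job_E */5 -> active={job_E:*/5}
Op 2: register job_B */13 -> active={job_B:*/13, job_E:*/5}
Op 3: register job_D */4 -> active={job_B:*/13, job_D:*/4, job_E:*/5}
Op 4: register job_C */13 -> active={job_B:*/13, job_C:*/13, job_D:*/4, job_E:*/5}
Op 5: register job_A */9 -> active={job_A:*/9, job_B:*/13, job_C:*/13, job_D:*/4, job_E:*/5}
Op 6: register job_B */3 -> active={job_A:*/9, job_B:*/3, job_C:*/13, job_D:*/4, job_E:*/5}
Op 7: register job_B */9 -> active={job_A:*/9, job_B:*/9, job_C:*/13, job_D:*/4, job_E:*/5}
Op 8: register job_D */18 -> active={job_A:*/9, job_B:*/9, job_C:*/13, job_D:*/18, job_E:*/5}
Op 9: unregister job_B -> active={job_A:*/9, job_C:*/13, job_D:*/18, job_E:*/5}
Op 10: register job_D */12 -> active={job_A:*/9, job_C:*/13, job_D:*/12, job_E:*/5}
Op 11: register job_C */19 -> active={job_A:*/9, job_C:*/19, job_D:*/12, job_E:*/5}
Op 12: unregister job_E -> active={job_A:*/9, job_C:*/19, job_D:*/12}
Final interval of job_A = 9
Next fire of job_A after T=153: (153//9+1)*9 = 162

Answer: interval=9 next_fire=162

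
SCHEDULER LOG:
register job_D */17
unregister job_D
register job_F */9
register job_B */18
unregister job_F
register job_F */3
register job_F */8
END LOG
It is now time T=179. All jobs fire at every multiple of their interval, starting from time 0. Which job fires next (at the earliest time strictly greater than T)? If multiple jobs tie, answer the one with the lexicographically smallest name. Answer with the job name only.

Op 1: register job_D */17 -> active={job_D:*/17}
Op 2: unregister job_D -> active={}
Op 3: register job_F */9 -> active={job_F:*/9}
Op 4: register job_B */18 -> active={job_B:*/18, job_F:*/9}
Op 5: unregister job_F -> active={job_B:*/18}
Op 6: register job_F */3 -> active={job_B:*/18, job_F:*/3}
Op 7: register job_F */8 -> active={job_B:*/18, job_F:*/8}
  job_B: interval 18, next fire after T=179 is 180
  job_F: interval 8, next fire after T=179 is 184
Earliest = 180, winner (lex tiebreak) = job_B

Answer: job_B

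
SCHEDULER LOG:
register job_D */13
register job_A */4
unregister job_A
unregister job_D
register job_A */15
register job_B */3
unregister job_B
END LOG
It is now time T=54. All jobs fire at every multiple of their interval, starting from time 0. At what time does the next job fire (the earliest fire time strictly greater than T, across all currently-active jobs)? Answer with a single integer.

Op 1: register job_D */13 -> active={job_D:*/13}
Op 2: register job_A */4 -> active={job_A:*/4, job_D:*/13}
Op 3: unregister job_A -> active={job_D:*/13}
Op 4: unregister job_D -> active={}
Op 5: register job_A */15 -> active={job_A:*/15}
Op 6: register job_B */3 -> active={job_A:*/15, job_B:*/3}
Op 7: unregister job_B -> active={job_A:*/15}
  job_A: interval 15, next fire after T=54 is 60
Earliest fire time = 60 (job job_A)

Answer: 60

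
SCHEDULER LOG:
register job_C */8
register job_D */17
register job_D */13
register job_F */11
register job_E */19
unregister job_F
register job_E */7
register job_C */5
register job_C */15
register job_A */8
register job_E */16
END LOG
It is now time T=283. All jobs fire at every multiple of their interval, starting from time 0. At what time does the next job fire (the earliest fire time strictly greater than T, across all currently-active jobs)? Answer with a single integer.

Answer: 285

Derivation:
Op 1: register job_C */8 -> active={job_C:*/8}
Op 2: register job_D */17 -> active={job_C:*/8, job_D:*/17}
Op 3: register job_D */13 -> active={job_C:*/8, job_D:*/13}
Op 4: register job_F */11 -> active={job_C:*/8, job_D:*/13, job_F:*/11}
Op 5: register job_E */19 -> active={job_C:*/8, job_D:*/13, job_E:*/19, job_F:*/11}
Op 6: unregister job_F -> active={job_C:*/8, job_D:*/13, job_E:*/19}
Op 7: register job_E */7 -> active={job_C:*/8, job_D:*/13, job_E:*/7}
Op 8: register job_C */5 -> active={job_C:*/5, job_D:*/13, job_E:*/7}
Op 9: register job_C */15 -> active={job_C:*/15, job_D:*/13, job_E:*/7}
Op 10: register job_A */8 -> active={job_A:*/8, job_C:*/15, job_D:*/13, job_E:*/7}
Op 11: register job_E */16 -> active={job_A:*/8, job_C:*/15, job_D:*/13, job_E:*/16}
  job_A: interval 8, next fire after T=283 is 288
  job_C: interval 15, next fire after T=283 is 285
  job_D: interval 13, next fire after T=283 is 286
  job_E: interval 16, next fire after T=283 is 288
Earliest fire time = 285 (job job_C)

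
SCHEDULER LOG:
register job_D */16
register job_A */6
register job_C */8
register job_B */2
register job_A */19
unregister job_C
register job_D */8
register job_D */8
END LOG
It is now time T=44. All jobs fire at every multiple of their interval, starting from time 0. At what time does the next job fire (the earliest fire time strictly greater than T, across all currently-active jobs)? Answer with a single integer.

Answer: 46

Derivation:
Op 1: register job_D */16 -> active={job_D:*/16}
Op 2: register job_A */6 -> active={job_A:*/6, job_D:*/16}
Op 3: register job_C */8 -> active={job_A:*/6, job_C:*/8, job_D:*/16}
Op 4: register job_B */2 -> active={job_A:*/6, job_B:*/2, job_C:*/8, job_D:*/16}
Op 5: register job_A */19 -> active={job_A:*/19, job_B:*/2, job_C:*/8, job_D:*/16}
Op 6: unregister job_C -> active={job_A:*/19, job_B:*/2, job_D:*/16}
Op 7: register job_D */8 -> active={job_A:*/19, job_B:*/2, job_D:*/8}
Op 8: register job_D */8 -> active={job_A:*/19, job_B:*/2, job_D:*/8}
  job_A: interval 19, next fire after T=44 is 57
  job_B: interval 2, next fire after T=44 is 46
  job_D: interval 8, next fire after T=44 is 48
Earliest fire time = 46 (job job_B)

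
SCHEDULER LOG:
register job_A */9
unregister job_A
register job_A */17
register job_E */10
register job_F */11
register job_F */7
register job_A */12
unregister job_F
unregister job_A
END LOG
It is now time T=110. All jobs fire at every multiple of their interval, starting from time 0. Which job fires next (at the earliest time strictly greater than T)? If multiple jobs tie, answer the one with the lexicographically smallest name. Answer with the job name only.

Answer: job_E

Derivation:
Op 1: register job_A */9 -> active={job_A:*/9}
Op 2: unregister job_A -> active={}
Op 3: register job_A */17 -> active={job_A:*/17}
Op 4: register job_E */10 -> active={job_A:*/17, job_E:*/10}
Op 5: register job_F */11 -> active={job_A:*/17, job_E:*/10, job_F:*/11}
Op 6: register job_F */7 -> active={job_A:*/17, job_E:*/10, job_F:*/7}
Op 7: register job_A */12 -> active={job_A:*/12, job_E:*/10, job_F:*/7}
Op 8: unregister job_F -> active={job_A:*/12, job_E:*/10}
Op 9: unregister job_A -> active={job_E:*/10}
  job_E: interval 10, next fire after T=110 is 120
Earliest = 120, winner (lex tiebreak) = job_E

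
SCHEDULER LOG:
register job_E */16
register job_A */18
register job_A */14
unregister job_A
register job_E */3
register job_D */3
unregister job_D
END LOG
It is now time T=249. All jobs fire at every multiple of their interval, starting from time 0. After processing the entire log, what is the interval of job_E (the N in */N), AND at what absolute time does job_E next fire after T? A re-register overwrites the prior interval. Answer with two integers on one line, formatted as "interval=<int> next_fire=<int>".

Op 1: register job_E */16 -> active={job_E:*/16}
Op 2: register job_A */18 -> active={job_A:*/18, job_E:*/16}
Op 3: register job_A */14 -> active={job_A:*/14, job_E:*/16}
Op 4: unregister job_A -> active={job_E:*/16}
Op 5: register job_E */3 -> active={job_E:*/3}
Op 6: register job_D */3 -> active={job_D:*/3, job_E:*/3}
Op 7: unregister job_D -> active={job_E:*/3}
Final interval of job_E = 3
Next fire of job_E after T=249: (249//3+1)*3 = 252

Answer: interval=3 next_fire=252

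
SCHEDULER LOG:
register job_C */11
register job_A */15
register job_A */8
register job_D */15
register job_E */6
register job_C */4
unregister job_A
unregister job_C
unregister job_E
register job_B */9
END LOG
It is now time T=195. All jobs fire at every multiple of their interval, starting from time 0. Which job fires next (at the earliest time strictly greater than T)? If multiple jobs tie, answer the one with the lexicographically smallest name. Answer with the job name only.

Op 1: register job_C */11 -> active={job_C:*/11}
Op 2: register job_A */15 -> active={job_A:*/15, job_C:*/11}
Op 3: register job_A */8 -> active={job_A:*/8, job_C:*/11}
Op 4: register job_D */15 -> active={job_A:*/8, job_C:*/11, job_D:*/15}
Op 5: register job_E */6 -> active={job_A:*/8, job_C:*/11, job_D:*/15, job_E:*/6}
Op 6: register job_C */4 -> active={job_A:*/8, job_C:*/4, job_D:*/15, job_E:*/6}
Op 7: unregister job_A -> active={job_C:*/4, job_D:*/15, job_E:*/6}
Op 8: unregister job_C -> active={job_D:*/15, job_E:*/6}
Op 9: unregister job_E -> active={job_D:*/15}
Op 10: register job_B */9 -> active={job_B:*/9, job_D:*/15}
  job_B: interval 9, next fire after T=195 is 198
  job_D: interval 15, next fire after T=195 is 210
Earliest = 198, winner (lex tiebreak) = job_B

Answer: job_B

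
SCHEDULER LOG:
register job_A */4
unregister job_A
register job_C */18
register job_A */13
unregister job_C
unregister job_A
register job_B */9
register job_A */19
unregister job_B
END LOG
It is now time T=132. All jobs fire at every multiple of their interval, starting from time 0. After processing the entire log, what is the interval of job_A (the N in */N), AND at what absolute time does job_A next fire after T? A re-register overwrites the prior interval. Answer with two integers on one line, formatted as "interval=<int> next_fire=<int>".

Op 1: register job_A */4 -> active={job_A:*/4}
Op 2: unregister job_A -> active={}
Op 3: register job_C */18 -> active={job_C:*/18}
Op 4: register job_A */13 -> active={job_A:*/13, job_C:*/18}
Op 5: unregister job_C -> active={job_A:*/13}
Op 6: unregister job_A -> active={}
Op 7: register job_B */9 -> active={job_B:*/9}
Op 8: register job_A */19 -> active={job_A:*/19, job_B:*/9}
Op 9: unregister job_B -> active={job_A:*/19}
Final interval of job_A = 19
Next fire of job_A after T=132: (132//19+1)*19 = 133

Answer: interval=19 next_fire=133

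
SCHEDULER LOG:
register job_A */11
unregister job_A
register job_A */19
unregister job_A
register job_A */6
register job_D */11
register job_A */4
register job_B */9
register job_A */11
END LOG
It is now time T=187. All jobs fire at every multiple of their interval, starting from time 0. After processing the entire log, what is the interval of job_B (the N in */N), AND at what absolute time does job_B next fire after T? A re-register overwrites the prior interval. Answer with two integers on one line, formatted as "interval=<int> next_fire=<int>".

Answer: interval=9 next_fire=189

Derivation:
Op 1: register job_A */11 -> active={job_A:*/11}
Op 2: unregister job_A -> active={}
Op 3: register job_A */19 -> active={job_A:*/19}
Op 4: unregister job_A -> active={}
Op 5: register job_A */6 -> active={job_A:*/6}
Op 6: register job_D */11 -> active={job_A:*/6, job_D:*/11}
Op 7: register job_A */4 -> active={job_A:*/4, job_D:*/11}
Op 8: register job_B */9 -> active={job_A:*/4, job_B:*/9, job_D:*/11}
Op 9: register job_A */11 -> active={job_A:*/11, job_B:*/9, job_D:*/11}
Final interval of job_B = 9
Next fire of job_B after T=187: (187//9+1)*9 = 189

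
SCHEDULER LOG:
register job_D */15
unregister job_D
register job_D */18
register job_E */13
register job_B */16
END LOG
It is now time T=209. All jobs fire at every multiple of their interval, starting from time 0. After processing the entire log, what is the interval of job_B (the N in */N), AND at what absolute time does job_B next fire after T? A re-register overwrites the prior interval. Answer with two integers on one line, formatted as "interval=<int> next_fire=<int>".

Answer: interval=16 next_fire=224

Derivation:
Op 1: register job_D */15 -> active={job_D:*/15}
Op 2: unregister job_D -> active={}
Op 3: register job_D */18 -> active={job_D:*/18}
Op 4: register job_E */13 -> active={job_D:*/18, job_E:*/13}
Op 5: register job_B */16 -> active={job_B:*/16, job_D:*/18, job_E:*/13}
Final interval of job_B = 16
Next fire of job_B after T=209: (209//16+1)*16 = 224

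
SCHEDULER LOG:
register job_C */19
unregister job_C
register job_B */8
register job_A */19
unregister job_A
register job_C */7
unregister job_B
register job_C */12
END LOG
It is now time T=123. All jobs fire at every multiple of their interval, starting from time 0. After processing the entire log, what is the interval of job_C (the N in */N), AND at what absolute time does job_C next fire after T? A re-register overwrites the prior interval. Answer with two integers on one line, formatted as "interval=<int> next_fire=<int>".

Answer: interval=12 next_fire=132

Derivation:
Op 1: register job_C */19 -> active={job_C:*/19}
Op 2: unregister job_C -> active={}
Op 3: register job_B */8 -> active={job_B:*/8}
Op 4: register job_A */19 -> active={job_A:*/19, job_B:*/8}
Op 5: unregister job_A -> active={job_B:*/8}
Op 6: register job_C */7 -> active={job_B:*/8, job_C:*/7}
Op 7: unregister job_B -> active={job_C:*/7}
Op 8: register job_C */12 -> active={job_C:*/12}
Final interval of job_C = 12
Next fire of job_C after T=123: (123//12+1)*12 = 132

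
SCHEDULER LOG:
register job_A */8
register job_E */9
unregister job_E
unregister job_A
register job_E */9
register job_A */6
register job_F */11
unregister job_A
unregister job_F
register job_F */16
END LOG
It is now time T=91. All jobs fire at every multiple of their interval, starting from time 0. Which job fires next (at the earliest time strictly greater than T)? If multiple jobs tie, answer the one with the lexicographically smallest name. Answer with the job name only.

Op 1: register job_A */8 -> active={job_A:*/8}
Op 2: register job_E */9 -> active={job_A:*/8, job_E:*/9}
Op 3: unregister job_E -> active={job_A:*/8}
Op 4: unregister job_A -> active={}
Op 5: register job_E */9 -> active={job_E:*/9}
Op 6: register job_A */6 -> active={job_A:*/6, job_E:*/9}
Op 7: register job_F */11 -> active={job_A:*/6, job_E:*/9, job_F:*/11}
Op 8: unregister job_A -> active={job_E:*/9, job_F:*/11}
Op 9: unregister job_F -> active={job_E:*/9}
Op 10: register job_F */16 -> active={job_E:*/9, job_F:*/16}
  job_E: interval 9, next fire after T=91 is 99
  job_F: interval 16, next fire after T=91 is 96
Earliest = 96, winner (lex tiebreak) = job_F

Answer: job_F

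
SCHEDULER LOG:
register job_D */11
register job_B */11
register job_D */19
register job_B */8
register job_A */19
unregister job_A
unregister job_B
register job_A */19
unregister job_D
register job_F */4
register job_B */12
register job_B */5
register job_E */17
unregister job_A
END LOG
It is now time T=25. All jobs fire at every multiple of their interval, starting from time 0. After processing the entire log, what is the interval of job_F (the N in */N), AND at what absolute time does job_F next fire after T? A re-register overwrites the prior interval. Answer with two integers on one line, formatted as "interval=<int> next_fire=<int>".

Answer: interval=4 next_fire=28

Derivation:
Op 1: register job_D */11 -> active={job_D:*/11}
Op 2: register job_B */11 -> active={job_B:*/11, job_D:*/11}
Op 3: register job_D */19 -> active={job_B:*/11, job_D:*/19}
Op 4: register job_B */8 -> active={job_B:*/8, job_D:*/19}
Op 5: register job_A */19 -> active={job_A:*/19, job_B:*/8, job_D:*/19}
Op 6: unregister job_A -> active={job_B:*/8, job_D:*/19}
Op 7: unregister job_B -> active={job_D:*/19}
Op 8: register job_A */19 -> active={job_A:*/19, job_D:*/19}
Op 9: unregister job_D -> active={job_A:*/19}
Op 10: register job_F */4 -> active={job_A:*/19, job_F:*/4}
Op 11: register job_B */12 -> active={job_A:*/19, job_B:*/12, job_F:*/4}
Op 12: register job_B */5 -> active={job_A:*/19, job_B:*/5, job_F:*/4}
Op 13: register job_E */17 -> active={job_A:*/19, job_B:*/5, job_E:*/17, job_F:*/4}
Op 14: unregister job_A -> active={job_B:*/5, job_E:*/17, job_F:*/4}
Final interval of job_F = 4
Next fire of job_F after T=25: (25//4+1)*4 = 28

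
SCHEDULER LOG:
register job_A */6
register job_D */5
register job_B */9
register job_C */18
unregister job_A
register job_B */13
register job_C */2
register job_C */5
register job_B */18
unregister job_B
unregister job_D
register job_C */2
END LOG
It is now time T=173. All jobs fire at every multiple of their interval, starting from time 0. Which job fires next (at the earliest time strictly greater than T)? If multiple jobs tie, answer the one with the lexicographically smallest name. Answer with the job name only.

Answer: job_C

Derivation:
Op 1: register job_A */6 -> active={job_A:*/6}
Op 2: register job_D */5 -> active={job_A:*/6, job_D:*/5}
Op 3: register job_B */9 -> active={job_A:*/6, job_B:*/9, job_D:*/5}
Op 4: register job_C */18 -> active={job_A:*/6, job_B:*/9, job_C:*/18, job_D:*/5}
Op 5: unregister job_A -> active={job_B:*/9, job_C:*/18, job_D:*/5}
Op 6: register job_B */13 -> active={job_B:*/13, job_C:*/18, job_D:*/5}
Op 7: register job_C */2 -> active={job_B:*/13, job_C:*/2, job_D:*/5}
Op 8: register job_C */5 -> active={job_B:*/13, job_C:*/5, job_D:*/5}
Op 9: register job_B */18 -> active={job_B:*/18, job_C:*/5, job_D:*/5}
Op 10: unregister job_B -> active={job_C:*/5, job_D:*/5}
Op 11: unregister job_D -> active={job_C:*/5}
Op 12: register job_C */2 -> active={job_C:*/2}
  job_C: interval 2, next fire after T=173 is 174
Earliest = 174, winner (lex tiebreak) = job_C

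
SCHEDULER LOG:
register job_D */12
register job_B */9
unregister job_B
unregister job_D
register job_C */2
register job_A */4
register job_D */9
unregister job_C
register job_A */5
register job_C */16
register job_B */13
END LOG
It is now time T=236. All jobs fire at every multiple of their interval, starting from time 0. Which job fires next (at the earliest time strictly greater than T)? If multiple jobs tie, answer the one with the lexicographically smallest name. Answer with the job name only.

Answer: job_A

Derivation:
Op 1: register job_D */12 -> active={job_D:*/12}
Op 2: register job_B */9 -> active={job_B:*/9, job_D:*/12}
Op 3: unregister job_B -> active={job_D:*/12}
Op 4: unregister job_D -> active={}
Op 5: register job_C */2 -> active={job_C:*/2}
Op 6: register job_A */4 -> active={job_A:*/4, job_C:*/2}
Op 7: register job_D */9 -> active={job_A:*/4, job_C:*/2, job_D:*/9}
Op 8: unregister job_C -> active={job_A:*/4, job_D:*/9}
Op 9: register job_A */5 -> active={job_A:*/5, job_D:*/9}
Op 10: register job_C */16 -> active={job_A:*/5, job_C:*/16, job_D:*/9}
Op 11: register job_B */13 -> active={job_A:*/5, job_B:*/13, job_C:*/16, job_D:*/9}
  job_A: interval 5, next fire after T=236 is 240
  job_B: interval 13, next fire after T=236 is 247
  job_C: interval 16, next fire after T=236 is 240
  job_D: interval 9, next fire after T=236 is 243
Earliest = 240, winner (lex tiebreak) = job_A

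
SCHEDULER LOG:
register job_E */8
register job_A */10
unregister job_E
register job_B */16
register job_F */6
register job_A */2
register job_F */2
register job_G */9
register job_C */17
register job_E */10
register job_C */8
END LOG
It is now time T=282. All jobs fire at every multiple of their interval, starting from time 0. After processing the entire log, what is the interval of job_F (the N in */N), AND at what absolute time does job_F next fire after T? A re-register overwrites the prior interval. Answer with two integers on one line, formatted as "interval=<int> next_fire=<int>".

Op 1: register job_E */8 -> active={job_E:*/8}
Op 2: register job_A */10 -> active={job_A:*/10, job_E:*/8}
Op 3: unregister job_E -> active={job_A:*/10}
Op 4: register job_B */16 -> active={job_A:*/10, job_B:*/16}
Op 5: register job_F */6 -> active={job_A:*/10, job_B:*/16, job_F:*/6}
Op 6: register job_A */2 -> active={job_A:*/2, job_B:*/16, job_F:*/6}
Op 7: register job_F */2 -> active={job_A:*/2, job_B:*/16, job_F:*/2}
Op 8: register job_G */9 -> active={job_A:*/2, job_B:*/16, job_F:*/2, job_G:*/9}
Op 9: register job_C */17 -> active={job_A:*/2, job_B:*/16, job_C:*/17, job_F:*/2, job_G:*/9}
Op 10: register job_E */10 -> active={job_A:*/2, job_B:*/16, job_C:*/17, job_E:*/10, job_F:*/2, job_G:*/9}
Op 11: register job_C */8 -> active={job_A:*/2, job_B:*/16, job_C:*/8, job_E:*/10, job_F:*/2, job_G:*/9}
Final interval of job_F = 2
Next fire of job_F after T=282: (282//2+1)*2 = 284

Answer: interval=2 next_fire=284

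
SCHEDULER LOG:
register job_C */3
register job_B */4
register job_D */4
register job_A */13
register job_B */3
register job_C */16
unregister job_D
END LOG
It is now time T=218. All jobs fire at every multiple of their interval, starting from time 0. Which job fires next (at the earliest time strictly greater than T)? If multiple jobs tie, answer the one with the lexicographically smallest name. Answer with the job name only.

Op 1: register job_C */3 -> active={job_C:*/3}
Op 2: register job_B */4 -> active={job_B:*/4, job_C:*/3}
Op 3: register job_D */4 -> active={job_B:*/4, job_C:*/3, job_D:*/4}
Op 4: register job_A */13 -> active={job_A:*/13, job_B:*/4, job_C:*/3, job_D:*/4}
Op 5: register job_B */3 -> active={job_A:*/13, job_B:*/3, job_C:*/3, job_D:*/4}
Op 6: register job_C */16 -> active={job_A:*/13, job_B:*/3, job_C:*/16, job_D:*/4}
Op 7: unregister job_D -> active={job_A:*/13, job_B:*/3, job_C:*/16}
  job_A: interval 13, next fire after T=218 is 221
  job_B: interval 3, next fire after T=218 is 219
  job_C: interval 16, next fire after T=218 is 224
Earliest = 219, winner (lex tiebreak) = job_B

Answer: job_B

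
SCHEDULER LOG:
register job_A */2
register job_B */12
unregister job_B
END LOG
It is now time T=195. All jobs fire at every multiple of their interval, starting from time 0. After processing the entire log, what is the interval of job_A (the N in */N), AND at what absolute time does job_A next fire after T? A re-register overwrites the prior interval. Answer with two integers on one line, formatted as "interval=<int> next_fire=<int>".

Answer: interval=2 next_fire=196

Derivation:
Op 1: register job_A */2 -> active={job_A:*/2}
Op 2: register job_B */12 -> active={job_A:*/2, job_B:*/12}
Op 3: unregister job_B -> active={job_A:*/2}
Final interval of job_A = 2
Next fire of job_A after T=195: (195//2+1)*2 = 196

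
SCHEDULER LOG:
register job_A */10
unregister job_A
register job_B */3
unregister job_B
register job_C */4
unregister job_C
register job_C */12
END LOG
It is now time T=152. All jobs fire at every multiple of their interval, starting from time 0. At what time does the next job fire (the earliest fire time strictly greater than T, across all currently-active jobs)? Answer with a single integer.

Op 1: register job_A */10 -> active={job_A:*/10}
Op 2: unregister job_A -> active={}
Op 3: register job_B */3 -> active={job_B:*/3}
Op 4: unregister job_B -> active={}
Op 5: register job_C */4 -> active={job_C:*/4}
Op 6: unregister job_C -> active={}
Op 7: register job_C */12 -> active={job_C:*/12}
  job_C: interval 12, next fire after T=152 is 156
Earliest fire time = 156 (job job_C)

Answer: 156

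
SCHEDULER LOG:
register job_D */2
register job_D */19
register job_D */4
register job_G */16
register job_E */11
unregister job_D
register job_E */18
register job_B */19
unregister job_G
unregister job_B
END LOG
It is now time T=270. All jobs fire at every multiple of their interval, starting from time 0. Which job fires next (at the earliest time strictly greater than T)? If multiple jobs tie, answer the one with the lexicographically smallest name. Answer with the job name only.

Answer: job_E

Derivation:
Op 1: register job_D */2 -> active={job_D:*/2}
Op 2: register job_D */19 -> active={job_D:*/19}
Op 3: register job_D */4 -> active={job_D:*/4}
Op 4: register job_G */16 -> active={job_D:*/4, job_G:*/16}
Op 5: register job_E */11 -> active={job_D:*/4, job_E:*/11, job_G:*/16}
Op 6: unregister job_D -> active={job_E:*/11, job_G:*/16}
Op 7: register job_E */18 -> active={job_E:*/18, job_G:*/16}
Op 8: register job_B */19 -> active={job_B:*/19, job_E:*/18, job_G:*/16}
Op 9: unregister job_G -> active={job_B:*/19, job_E:*/18}
Op 10: unregister job_B -> active={job_E:*/18}
  job_E: interval 18, next fire after T=270 is 288
Earliest = 288, winner (lex tiebreak) = job_E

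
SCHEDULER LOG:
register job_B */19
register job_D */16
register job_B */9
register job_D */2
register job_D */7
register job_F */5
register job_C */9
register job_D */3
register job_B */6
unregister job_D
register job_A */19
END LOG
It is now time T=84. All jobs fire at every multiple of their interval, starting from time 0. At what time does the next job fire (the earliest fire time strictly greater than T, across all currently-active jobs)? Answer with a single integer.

Answer: 85

Derivation:
Op 1: register job_B */19 -> active={job_B:*/19}
Op 2: register job_D */16 -> active={job_B:*/19, job_D:*/16}
Op 3: register job_B */9 -> active={job_B:*/9, job_D:*/16}
Op 4: register job_D */2 -> active={job_B:*/9, job_D:*/2}
Op 5: register job_D */7 -> active={job_B:*/9, job_D:*/7}
Op 6: register job_F */5 -> active={job_B:*/9, job_D:*/7, job_F:*/5}
Op 7: register job_C */9 -> active={job_B:*/9, job_C:*/9, job_D:*/7, job_F:*/5}
Op 8: register job_D */3 -> active={job_B:*/9, job_C:*/9, job_D:*/3, job_F:*/5}
Op 9: register job_B */6 -> active={job_B:*/6, job_C:*/9, job_D:*/3, job_F:*/5}
Op 10: unregister job_D -> active={job_B:*/6, job_C:*/9, job_F:*/5}
Op 11: register job_A */19 -> active={job_A:*/19, job_B:*/6, job_C:*/9, job_F:*/5}
  job_A: interval 19, next fire after T=84 is 95
  job_B: interval 6, next fire after T=84 is 90
  job_C: interval 9, next fire after T=84 is 90
  job_F: interval 5, next fire after T=84 is 85
Earliest fire time = 85 (job job_F)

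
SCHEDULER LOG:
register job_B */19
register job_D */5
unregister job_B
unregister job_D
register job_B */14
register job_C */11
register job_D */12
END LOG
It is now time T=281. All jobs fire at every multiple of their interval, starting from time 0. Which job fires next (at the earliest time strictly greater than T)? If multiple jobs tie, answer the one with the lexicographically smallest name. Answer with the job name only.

Answer: job_C

Derivation:
Op 1: register job_B */19 -> active={job_B:*/19}
Op 2: register job_D */5 -> active={job_B:*/19, job_D:*/5}
Op 3: unregister job_B -> active={job_D:*/5}
Op 4: unregister job_D -> active={}
Op 5: register job_B */14 -> active={job_B:*/14}
Op 6: register job_C */11 -> active={job_B:*/14, job_C:*/11}
Op 7: register job_D */12 -> active={job_B:*/14, job_C:*/11, job_D:*/12}
  job_B: interval 14, next fire after T=281 is 294
  job_C: interval 11, next fire after T=281 is 286
  job_D: interval 12, next fire after T=281 is 288
Earliest = 286, winner (lex tiebreak) = job_C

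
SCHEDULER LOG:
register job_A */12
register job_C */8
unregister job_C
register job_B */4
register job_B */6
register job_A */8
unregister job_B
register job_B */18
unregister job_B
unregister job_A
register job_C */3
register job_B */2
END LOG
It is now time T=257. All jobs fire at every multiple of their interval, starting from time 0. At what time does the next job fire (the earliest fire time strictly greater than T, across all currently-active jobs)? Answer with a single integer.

Op 1: register job_A */12 -> active={job_A:*/12}
Op 2: register job_C */8 -> active={job_A:*/12, job_C:*/8}
Op 3: unregister job_C -> active={job_A:*/12}
Op 4: register job_B */4 -> active={job_A:*/12, job_B:*/4}
Op 5: register job_B */6 -> active={job_A:*/12, job_B:*/6}
Op 6: register job_A */8 -> active={job_A:*/8, job_B:*/6}
Op 7: unregister job_B -> active={job_A:*/8}
Op 8: register job_B */18 -> active={job_A:*/8, job_B:*/18}
Op 9: unregister job_B -> active={job_A:*/8}
Op 10: unregister job_A -> active={}
Op 11: register job_C */3 -> active={job_C:*/3}
Op 12: register job_B */2 -> active={job_B:*/2, job_C:*/3}
  job_B: interval 2, next fire after T=257 is 258
  job_C: interval 3, next fire after T=257 is 258
Earliest fire time = 258 (job job_B)

Answer: 258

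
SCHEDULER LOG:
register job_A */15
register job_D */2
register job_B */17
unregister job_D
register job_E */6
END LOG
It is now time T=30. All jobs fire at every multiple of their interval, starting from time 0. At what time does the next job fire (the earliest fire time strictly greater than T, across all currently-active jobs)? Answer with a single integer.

Answer: 34

Derivation:
Op 1: register job_A */15 -> active={job_A:*/15}
Op 2: register job_D */2 -> active={job_A:*/15, job_D:*/2}
Op 3: register job_B */17 -> active={job_A:*/15, job_B:*/17, job_D:*/2}
Op 4: unregister job_D -> active={job_A:*/15, job_B:*/17}
Op 5: register job_E */6 -> active={job_A:*/15, job_B:*/17, job_E:*/6}
  job_A: interval 15, next fire after T=30 is 45
  job_B: interval 17, next fire after T=30 is 34
  job_E: interval 6, next fire after T=30 is 36
Earliest fire time = 34 (job job_B)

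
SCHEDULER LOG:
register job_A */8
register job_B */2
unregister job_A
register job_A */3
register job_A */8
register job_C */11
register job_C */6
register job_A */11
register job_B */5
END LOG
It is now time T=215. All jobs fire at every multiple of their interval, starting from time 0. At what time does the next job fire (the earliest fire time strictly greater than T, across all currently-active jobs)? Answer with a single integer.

Op 1: register job_A */8 -> active={job_A:*/8}
Op 2: register job_B */2 -> active={job_A:*/8, job_B:*/2}
Op 3: unregister job_A -> active={job_B:*/2}
Op 4: register job_A */3 -> active={job_A:*/3, job_B:*/2}
Op 5: register job_A */8 -> active={job_A:*/8, job_B:*/2}
Op 6: register job_C */11 -> active={job_A:*/8, job_B:*/2, job_C:*/11}
Op 7: register job_C */6 -> active={job_A:*/8, job_B:*/2, job_C:*/6}
Op 8: register job_A */11 -> active={job_A:*/11, job_B:*/2, job_C:*/6}
Op 9: register job_B */5 -> active={job_A:*/11, job_B:*/5, job_C:*/6}
  job_A: interval 11, next fire after T=215 is 220
  job_B: interval 5, next fire after T=215 is 220
  job_C: interval 6, next fire after T=215 is 216
Earliest fire time = 216 (job job_C)

Answer: 216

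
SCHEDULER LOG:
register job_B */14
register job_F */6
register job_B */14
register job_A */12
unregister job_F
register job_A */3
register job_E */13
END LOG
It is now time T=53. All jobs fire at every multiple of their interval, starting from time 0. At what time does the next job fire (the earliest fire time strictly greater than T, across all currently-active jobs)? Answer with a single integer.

Op 1: register job_B */14 -> active={job_B:*/14}
Op 2: register job_F */6 -> active={job_B:*/14, job_F:*/6}
Op 3: register job_B */14 -> active={job_B:*/14, job_F:*/6}
Op 4: register job_A */12 -> active={job_A:*/12, job_B:*/14, job_F:*/6}
Op 5: unregister job_F -> active={job_A:*/12, job_B:*/14}
Op 6: register job_A */3 -> active={job_A:*/3, job_B:*/14}
Op 7: register job_E */13 -> active={job_A:*/3, job_B:*/14, job_E:*/13}
  job_A: interval 3, next fire after T=53 is 54
  job_B: interval 14, next fire after T=53 is 56
  job_E: interval 13, next fire after T=53 is 65
Earliest fire time = 54 (job job_A)

Answer: 54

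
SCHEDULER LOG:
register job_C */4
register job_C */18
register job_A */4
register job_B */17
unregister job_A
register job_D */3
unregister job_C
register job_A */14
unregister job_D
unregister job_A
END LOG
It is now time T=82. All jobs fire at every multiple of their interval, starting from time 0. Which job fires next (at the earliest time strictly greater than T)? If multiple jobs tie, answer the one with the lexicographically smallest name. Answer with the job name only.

Op 1: register job_C */4 -> active={job_C:*/4}
Op 2: register job_C */18 -> active={job_C:*/18}
Op 3: register job_A */4 -> active={job_A:*/4, job_C:*/18}
Op 4: register job_B */17 -> active={job_A:*/4, job_B:*/17, job_C:*/18}
Op 5: unregister job_A -> active={job_B:*/17, job_C:*/18}
Op 6: register job_D */3 -> active={job_B:*/17, job_C:*/18, job_D:*/3}
Op 7: unregister job_C -> active={job_B:*/17, job_D:*/3}
Op 8: register job_A */14 -> active={job_A:*/14, job_B:*/17, job_D:*/3}
Op 9: unregister job_D -> active={job_A:*/14, job_B:*/17}
Op 10: unregister job_A -> active={job_B:*/17}
  job_B: interval 17, next fire after T=82 is 85
Earliest = 85, winner (lex tiebreak) = job_B

Answer: job_B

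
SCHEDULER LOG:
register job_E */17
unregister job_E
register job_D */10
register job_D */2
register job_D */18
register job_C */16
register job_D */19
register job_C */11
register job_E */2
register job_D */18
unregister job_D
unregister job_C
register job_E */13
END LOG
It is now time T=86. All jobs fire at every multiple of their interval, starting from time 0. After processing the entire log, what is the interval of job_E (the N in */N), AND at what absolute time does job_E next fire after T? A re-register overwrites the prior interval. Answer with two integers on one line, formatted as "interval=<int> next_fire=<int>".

Answer: interval=13 next_fire=91

Derivation:
Op 1: register job_E */17 -> active={job_E:*/17}
Op 2: unregister job_E -> active={}
Op 3: register job_D */10 -> active={job_D:*/10}
Op 4: register job_D */2 -> active={job_D:*/2}
Op 5: register job_D */18 -> active={job_D:*/18}
Op 6: register job_C */16 -> active={job_C:*/16, job_D:*/18}
Op 7: register job_D */19 -> active={job_C:*/16, job_D:*/19}
Op 8: register job_C */11 -> active={job_C:*/11, job_D:*/19}
Op 9: register job_E */2 -> active={job_C:*/11, job_D:*/19, job_E:*/2}
Op 10: register job_D */18 -> active={job_C:*/11, job_D:*/18, job_E:*/2}
Op 11: unregister job_D -> active={job_C:*/11, job_E:*/2}
Op 12: unregister job_C -> active={job_E:*/2}
Op 13: register job_E */13 -> active={job_E:*/13}
Final interval of job_E = 13
Next fire of job_E after T=86: (86//13+1)*13 = 91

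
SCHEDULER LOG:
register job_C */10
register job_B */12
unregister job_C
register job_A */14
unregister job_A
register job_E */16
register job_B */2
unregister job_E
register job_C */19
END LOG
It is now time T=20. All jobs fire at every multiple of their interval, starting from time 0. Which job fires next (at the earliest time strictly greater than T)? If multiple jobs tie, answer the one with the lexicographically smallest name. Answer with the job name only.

Answer: job_B

Derivation:
Op 1: register job_C */10 -> active={job_C:*/10}
Op 2: register job_B */12 -> active={job_B:*/12, job_C:*/10}
Op 3: unregister job_C -> active={job_B:*/12}
Op 4: register job_A */14 -> active={job_A:*/14, job_B:*/12}
Op 5: unregister job_A -> active={job_B:*/12}
Op 6: register job_E */16 -> active={job_B:*/12, job_E:*/16}
Op 7: register job_B */2 -> active={job_B:*/2, job_E:*/16}
Op 8: unregister job_E -> active={job_B:*/2}
Op 9: register job_C */19 -> active={job_B:*/2, job_C:*/19}
  job_B: interval 2, next fire after T=20 is 22
  job_C: interval 19, next fire after T=20 is 38
Earliest = 22, winner (lex tiebreak) = job_B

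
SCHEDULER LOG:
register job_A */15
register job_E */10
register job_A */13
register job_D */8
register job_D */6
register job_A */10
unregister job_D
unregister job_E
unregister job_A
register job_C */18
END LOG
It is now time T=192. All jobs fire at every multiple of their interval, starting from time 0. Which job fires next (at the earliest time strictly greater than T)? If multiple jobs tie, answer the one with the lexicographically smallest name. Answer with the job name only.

Op 1: register job_A */15 -> active={job_A:*/15}
Op 2: register job_E */10 -> active={job_A:*/15, job_E:*/10}
Op 3: register job_A */13 -> active={job_A:*/13, job_E:*/10}
Op 4: register job_D */8 -> active={job_A:*/13, job_D:*/8, job_E:*/10}
Op 5: register job_D */6 -> active={job_A:*/13, job_D:*/6, job_E:*/10}
Op 6: register job_A */10 -> active={job_A:*/10, job_D:*/6, job_E:*/10}
Op 7: unregister job_D -> active={job_A:*/10, job_E:*/10}
Op 8: unregister job_E -> active={job_A:*/10}
Op 9: unregister job_A -> active={}
Op 10: register job_C */18 -> active={job_C:*/18}
  job_C: interval 18, next fire after T=192 is 198
Earliest = 198, winner (lex tiebreak) = job_C

Answer: job_C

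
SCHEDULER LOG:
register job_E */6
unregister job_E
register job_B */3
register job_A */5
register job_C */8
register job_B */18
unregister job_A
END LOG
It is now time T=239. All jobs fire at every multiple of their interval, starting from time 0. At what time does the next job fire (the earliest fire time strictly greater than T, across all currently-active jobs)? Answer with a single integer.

Op 1: register job_E */6 -> active={job_E:*/6}
Op 2: unregister job_E -> active={}
Op 3: register job_B */3 -> active={job_B:*/3}
Op 4: register job_A */5 -> active={job_A:*/5, job_B:*/3}
Op 5: register job_C */8 -> active={job_A:*/5, job_B:*/3, job_C:*/8}
Op 6: register job_B */18 -> active={job_A:*/5, job_B:*/18, job_C:*/8}
Op 7: unregister job_A -> active={job_B:*/18, job_C:*/8}
  job_B: interval 18, next fire after T=239 is 252
  job_C: interval 8, next fire after T=239 is 240
Earliest fire time = 240 (job job_C)

Answer: 240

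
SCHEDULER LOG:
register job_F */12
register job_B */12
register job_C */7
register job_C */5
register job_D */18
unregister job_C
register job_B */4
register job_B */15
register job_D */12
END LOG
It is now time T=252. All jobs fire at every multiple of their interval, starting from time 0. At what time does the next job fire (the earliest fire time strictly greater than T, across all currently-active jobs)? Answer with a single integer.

Answer: 255

Derivation:
Op 1: register job_F */12 -> active={job_F:*/12}
Op 2: register job_B */12 -> active={job_B:*/12, job_F:*/12}
Op 3: register job_C */7 -> active={job_B:*/12, job_C:*/7, job_F:*/12}
Op 4: register job_C */5 -> active={job_B:*/12, job_C:*/5, job_F:*/12}
Op 5: register job_D */18 -> active={job_B:*/12, job_C:*/5, job_D:*/18, job_F:*/12}
Op 6: unregister job_C -> active={job_B:*/12, job_D:*/18, job_F:*/12}
Op 7: register job_B */4 -> active={job_B:*/4, job_D:*/18, job_F:*/12}
Op 8: register job_B */15 -> active={job_B:*/15, job_D:*/18, job_F:*/12}
Op 9: register job_D */12 -> active={job_B:*/15, job_D:*/12, job_F:*/12}
  job_B: interval 15, next fire after T=252 is 255
  job_D: interval 12, next fire after T=252 is 264
  job_F: interval 12, next fire after T=252 is 264
Earliest fire time = 255 (job job_B)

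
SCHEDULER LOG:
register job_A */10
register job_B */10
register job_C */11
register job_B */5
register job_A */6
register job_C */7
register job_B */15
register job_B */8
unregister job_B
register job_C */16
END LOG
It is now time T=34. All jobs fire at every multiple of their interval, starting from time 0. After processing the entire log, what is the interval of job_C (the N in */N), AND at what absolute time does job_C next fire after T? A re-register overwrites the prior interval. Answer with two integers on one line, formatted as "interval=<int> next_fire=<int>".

Op 1: register job_A */10 -> active={job_A:*/10}
Op 2: register job_B */10 -> active={job_A:*/10, job_B:*/10}
Op 3: register job_C */11 -> active={job_A:*/10, job_B:*/10, job_C:*/11}
Op 4: register job_B */5 -> active={job_A:*/10, job_B:*/5, job_C:*/11}
Op 5: register job_A */6 -> active={job_A:*/6, job_B:*/5, job_C:*/11}
Op 6: register job_C */7 -> active={job_A:*/6, job_B:*/5, job_C:*/7}
Op 7: register job_B */15 -> active={job_A:*/6, job_B:*/15, job_C:*/7}
Op 8: register job_B */8 -> active={job_A:*/6, job_B:*/8, job_C:*/7}
Op 9: unregister job_B -> active={job_A:*/6, job_C:*/7}
Op 10: register job_C */16 -> active={job_A:*/6, job_C:*/16}
Final interval of job_C = 16
Next fire of job_C after T=34: (34//16+1)*16 = 48

Answer: interval=16 next_fire=48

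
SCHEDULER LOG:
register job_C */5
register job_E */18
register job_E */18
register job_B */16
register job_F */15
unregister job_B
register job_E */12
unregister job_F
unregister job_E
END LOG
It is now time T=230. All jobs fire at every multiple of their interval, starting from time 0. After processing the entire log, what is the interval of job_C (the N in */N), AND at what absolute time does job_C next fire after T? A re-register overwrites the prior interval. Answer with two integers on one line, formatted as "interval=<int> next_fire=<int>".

Op 1: register job_C */5 -> active={job_C:*/5}
Op 2: register job_E */18 -> active={job_C:*/5, job_E:*/18}
Op 3: register job_E */18 -> active={job_C:*/5, job_E:*/18}
Op 4: register job_B */16 -> active={job_B:*/16, job_C:*/5, job_E:*/18}
Op 5: register job_F */15 -> active={job_B:*/16, job_C:*/5, job_E:*/18, job_F:*/15}
Op 6: unregister job_B -> active={job_C:*/5, job_E:*/18, job_F:*/15}
Op 7: register job_E */12 -> active={job_C:*/5, job_E:*/12, job_F:*/15}
Op 8: unregister job_F -> active={job_C:*/5, job_E:*/12}
Op 9: unregister job_E -> active={job_C:*/5}
Final interval of job_C = 5
Next fire of job_C after T=230: (230//5+1)*5 = 235

Answer: interval=5 next_fire=235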